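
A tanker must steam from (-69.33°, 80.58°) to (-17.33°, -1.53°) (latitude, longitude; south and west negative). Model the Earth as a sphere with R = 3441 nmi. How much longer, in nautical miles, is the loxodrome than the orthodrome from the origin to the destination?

212 nmi

Great circle: cos σ = sin φ₁ sin φ₂ + cos φ₁ cos φ₂ cos Δλ,  σ = 1.2398 rad → d_gc = 4266.3 nmi
Rhumb line: Δψ = +1.3946, q = Δφ/Δψ = 0.6508, d_rh = R√(Δφ²+q²Δλ²) = 4477.9 nmi
Excess = 4477.9 − 4266.3 = 211.6 ≈ 212 nmi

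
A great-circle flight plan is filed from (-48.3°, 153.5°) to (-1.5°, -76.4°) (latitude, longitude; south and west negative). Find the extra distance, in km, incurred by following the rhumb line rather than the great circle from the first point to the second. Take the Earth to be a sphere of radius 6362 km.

924 km

Great circle: cos σ = sin φ₁ sin φ₂ + cos φ₁ cos φ₂ cos Δλ,  σ = 1.9919 rad → d_gc = 12672.7 km
Rhumb line: Δψ = +0.9391, q = Δφ/Δψ = 0.8698, d_rh = R√(Δφ²+q²Δλ²) = 13596.7 km
Excess = 13596.7 − 12672.7 = 924.0 ≈ 924 km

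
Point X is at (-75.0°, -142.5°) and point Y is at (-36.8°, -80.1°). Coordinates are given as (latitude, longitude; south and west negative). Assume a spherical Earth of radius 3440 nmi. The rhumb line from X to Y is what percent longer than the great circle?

Great circle: σ = 0.8303 rad → d_gc = Rσ = 2856.4 nmi
Rhumb: Δφ = +0.6667, Δλ = +1.0891, Δψ = +1.3360, q = Δφ/Δψ = 0.4991 → d_rh = R√(Δφ²+q²Δλ²) = 2959.0 nmi
Excess = (2959.0 − 2856.4) / 2856.4 = 102.6 / 2856.4 = 3.59% ≈ 3.6%

3.6%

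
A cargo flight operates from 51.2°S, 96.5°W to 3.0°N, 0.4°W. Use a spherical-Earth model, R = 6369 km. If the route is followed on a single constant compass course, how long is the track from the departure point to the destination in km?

Δψ = ln[tan(π/4+φ₂/2)/tan(π/4+φ₁/2)] = +1.0961;  Δφ = +0.9460 rad,  Δλ = +1.6773 rad
q = Δφ/Δψ = 0.8631
d = R·√(Δφ² + q²Δλ²) = 6369·1.72926 = 11014 km

11014 km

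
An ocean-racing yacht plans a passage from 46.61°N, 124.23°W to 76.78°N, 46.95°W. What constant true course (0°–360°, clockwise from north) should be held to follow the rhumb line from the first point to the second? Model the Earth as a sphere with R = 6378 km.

Meridional parts: M(φ₁)=+0.9217, M(φ₂)=+2.1552 → ΔM = +1.2335;  Δλ = +1.3488 rad
tan C = Δλ / ΔM = +1.0935 → C = 47.56°

47.6°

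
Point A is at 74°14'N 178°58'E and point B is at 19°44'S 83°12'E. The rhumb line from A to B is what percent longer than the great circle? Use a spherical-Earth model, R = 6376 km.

4.7%

Great circle: σ = 1.9290 rad → d_gc = Rσ = 12299.6 km
Rhumb: Δφ = -1.6400, Δλ = -1.6714, Δψ = -2.3286, q = Δφ/Δψ = 0.7043 → d_rh = R√(Δφ²+q²Δλ²) = 12871.8 km
Excess = (12871.8 − 12299.6) / 12299.6 = 572.2 / 12299.6 = 4.652% ≈ 4.7%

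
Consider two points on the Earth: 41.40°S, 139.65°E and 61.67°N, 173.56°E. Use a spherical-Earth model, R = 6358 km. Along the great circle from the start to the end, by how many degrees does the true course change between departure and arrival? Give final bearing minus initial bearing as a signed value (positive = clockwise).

Initial bearing θ₁ = atan2(sin Δλ cos φ₂, cos φ₁ sin φ₂ − sin φ₁ cos φ₂ cos Δλ) = 16.04°
Final bearing θ₂ = (initial bearing from the destination back to the start) + 180° = 25.90°
Δθ = θ₂ − θ₁ = +9.9°

+9.9°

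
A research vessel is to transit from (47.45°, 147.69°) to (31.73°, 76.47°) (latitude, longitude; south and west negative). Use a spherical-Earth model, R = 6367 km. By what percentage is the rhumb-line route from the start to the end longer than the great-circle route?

3.0%

Great circle: σ = 0.9611 rad → d_gc = Rσ = 6119.5 km
Rhumb: Δφ = -0.2744, Δλ = -1.2430, Δψ = -0.3587, q = Δφ/Δψ = 0.7649 → d_rh = R√(Δφ²+q²Δλ²) = 6300.4 km
Excess = (6300.4 − 6119.5) / 6119.5 = 180.9 / 6119.5 = 2.96% ≈ 3.0%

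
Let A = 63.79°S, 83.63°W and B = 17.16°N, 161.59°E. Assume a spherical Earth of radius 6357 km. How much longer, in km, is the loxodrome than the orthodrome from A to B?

Great circle: cos σ = sin φ₁ sin φ₂ + cos φ₁ cos φ₂ cos Δλ,  σ = 2.0282 rad → d_gc = 12893.0 km
Rhumb line: Δψ = +1.7617, q = Δφ/Δψ = 0.8020, d_rh = R√(Δφ²+q²Δλ²) = 13600.7 km
Excess = 13600.7 − 12893.0 = 707.7 ≈ 708 km

708 km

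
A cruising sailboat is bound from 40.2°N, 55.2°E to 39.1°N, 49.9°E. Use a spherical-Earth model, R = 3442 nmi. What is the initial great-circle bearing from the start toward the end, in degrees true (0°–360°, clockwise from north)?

256.6°

θ = atan2( sin Δλ·cos φ₂ ,  cos φ₁ sin φ₂ − sin φ₁ cos φ₂ cos Δλ )
  = atan2(-0.0717, -0.0171) = 256.62°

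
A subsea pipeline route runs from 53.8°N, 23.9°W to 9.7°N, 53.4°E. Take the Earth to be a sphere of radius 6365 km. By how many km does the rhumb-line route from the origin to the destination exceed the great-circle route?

Great circle: cos σ = sin φ₁ sin φ₂ + cos φ₁ cos φ₂ cos Δλ,  σ = 1.3037 rad → d_gc = 8297.93 km
Rhumb line: Δψ = -0.9481, q = Δφ/Δψ = 0.8118, d_rh = R√(Δφ²+q²Δλ²) = 8520.36 km
Excess = 8520.36 − 8297.93 = 222.43 ≈ 222 km

222 km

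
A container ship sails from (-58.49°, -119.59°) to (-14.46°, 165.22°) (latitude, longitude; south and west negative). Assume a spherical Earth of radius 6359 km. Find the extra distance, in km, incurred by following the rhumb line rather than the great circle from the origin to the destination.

Great circle: cos σ = sin φ₁ sin φ₂ + cos φ₁ cos φ₂ cos Δλ,  σ = 1.2215 rad → d_gc = 7767.4 km
Rhumb line: Δψ = +1.0103, q = Δφ/Δψ = 0.7606, d_rh = R√(Δφ²+q²Δλ²) = 8010.6 km
Excess = 8010.6 − 7767.4 = 243.2 ≈ 243 km

243 km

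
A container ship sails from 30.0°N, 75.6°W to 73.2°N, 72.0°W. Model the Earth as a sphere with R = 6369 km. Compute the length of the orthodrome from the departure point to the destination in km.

4807 km

Haversine: a = sin²(Δφ/2)+cos φ₁ cos φ₂ sin²(Δλ/2) = 0.13576;  σ = 2·atan2(√a,√(1−a))
σ = 43.241° → d = Rσ = 6369·0.75470 = 4807 km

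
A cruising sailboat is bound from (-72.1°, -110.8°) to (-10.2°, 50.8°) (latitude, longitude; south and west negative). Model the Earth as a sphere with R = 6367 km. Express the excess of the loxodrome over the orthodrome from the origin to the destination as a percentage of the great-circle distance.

25.5%

Great circle: σ = 1.6896 rad → d_gc = Rσ = 10757.7 km
Rhumb: Δφ = +1.0804, Δλ = +2.8205, Δψ = +1.6694, q = Δφ/Δψ = 0.6471 → d_rh = R√(Δφ²+q²Δλ²) = 13504.5 km
Excess = (13504.5 − 10757.7) / 10757.7 = 2746.8 / 10757.7 = 25.53% ≈ 25.5%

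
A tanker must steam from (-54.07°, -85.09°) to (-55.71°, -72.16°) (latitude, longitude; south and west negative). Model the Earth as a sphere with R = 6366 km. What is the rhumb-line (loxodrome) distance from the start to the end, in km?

Rhumb course C = atan2(Δλ, Δψ) with Δψ = ln[tan(π/4+φ₂/2)/tan(π/4+φ₁/2)] = -0.0498, Δλ = +0.2257 → C = 102.44°
d = R·|Δφ| / |cos C| = 6366·0.02862 / 0.21539 = 846 km

846 km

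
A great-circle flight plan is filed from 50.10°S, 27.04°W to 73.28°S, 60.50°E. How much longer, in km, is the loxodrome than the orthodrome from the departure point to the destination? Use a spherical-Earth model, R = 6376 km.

Great circle: cos σ = sin φ₁ sin φ₂ + cos φ₁ cos φ₂ cos Δλ,  σ = 0.7338 rad → d_gc = 4678.5 km
Rhumb line: Δψ = -0.9042, q = Δφ/Δψ = 0.4474, d_rh = R√(Δφ²+q²Δλ²) = 5064.7 km
Excess = 5064.7 − 4678.5 = 386.2 ≈ 386 km

386 km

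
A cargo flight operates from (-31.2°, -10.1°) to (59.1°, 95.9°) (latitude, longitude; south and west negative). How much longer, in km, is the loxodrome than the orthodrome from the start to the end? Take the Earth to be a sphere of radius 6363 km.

326 km

Great circle: cos σ = sin φ₁ sin φ₂ + cos φ₁ cos φ₂ cos Δλ,  σ = 2.1719 rad → d_gc = 13820.0 km
Rhumb line: Δψ = +1.8596, q = Δφ/Δψ = 0.8475, d_rh = R√(Δφ²+q²Δλ²) = 14145.8 km
Excess = 14145.8 − 13820.0 = 325.8 ≈ 326 km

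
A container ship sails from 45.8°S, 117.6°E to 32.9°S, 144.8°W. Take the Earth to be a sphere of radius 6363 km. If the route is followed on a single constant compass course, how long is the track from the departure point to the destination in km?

8462 km

Δψ = ln[tan(π/4+φ₂/2)/tan(π/4+φ₁/2)] = +0.2926;  Δφ = +0.2251 rad,  Δλ = +1.7034 rad
q = Δφ/Δψ = 0.7694
d = R·√(Δφ² + q²Δλ²) = 6363·1.32989 = 8462 km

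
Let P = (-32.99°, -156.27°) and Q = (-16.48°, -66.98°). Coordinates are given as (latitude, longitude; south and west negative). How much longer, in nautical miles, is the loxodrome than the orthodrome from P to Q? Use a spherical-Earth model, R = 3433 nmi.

Great circle: cos σ = sin φ₁ sin φ₂ + cos φ₁ cos φ₂ cos Δλ,  σ = 1.4056 rad → d_gc = 4825.5 nmi
Rhumb line: Δψ = +0.3188, q = Δφ/Δψ = 0.9038, d_rh = R√(Δφ²+q²Δλ²) = 4935.3 nmi
Excess = 4935.3 − 4825.5 = 109.8 ≈ 110 nmi

110 nmi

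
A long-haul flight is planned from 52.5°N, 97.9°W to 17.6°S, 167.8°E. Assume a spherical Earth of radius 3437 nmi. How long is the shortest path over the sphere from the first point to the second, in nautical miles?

Haversine: a = sin²(Δφ/2)+cos φ₁ cos φ₂ sin²(Δλ/2) = 0.64170;  σ = 2·atan2(√a,√(1−a))
σ = 106.463° → d = Rσ = 3437·1.85813 = 6386 nmi

6386 nmi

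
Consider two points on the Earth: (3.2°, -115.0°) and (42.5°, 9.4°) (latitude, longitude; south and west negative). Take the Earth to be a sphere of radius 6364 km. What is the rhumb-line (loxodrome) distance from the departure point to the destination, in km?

13134 km

Δψ = ln[tan(π/4+φ₂/2)/tan(π/4+φ₁/2)] = +0.7651;  Δφ = +0.6859 rad,  Δλ = +2.1712 rad
q = Δφ/Δψ = 0.8965
d = R·√(Δφ² + q²Δλ²) = 6364·2.06385 = 13134 km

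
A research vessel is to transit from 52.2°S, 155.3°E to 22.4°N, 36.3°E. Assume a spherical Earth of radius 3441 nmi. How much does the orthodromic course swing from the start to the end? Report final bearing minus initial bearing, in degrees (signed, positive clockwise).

At departure: θ₁ = atan2(sin Δλ cos φ₂, cos φ₁ sin φ₂ − sin φ₁ cos φ₂ cos Δλ) = 261.52°
At arrival: θ₂ = atan2(sin Δλ cos φ₁, −cos φ₂ sin φ₁ + sin φ₂ cos φ₁ cos Δλ) = 319.03°
Δθ = θ₂ − θ₁ = +57.5°

+57.5°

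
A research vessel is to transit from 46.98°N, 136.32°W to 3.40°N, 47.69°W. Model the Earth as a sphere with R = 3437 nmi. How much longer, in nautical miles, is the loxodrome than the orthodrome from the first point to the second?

131 nmi

Great circle: cos σ = sin φ₁ sin φ₂ + cos φ₁ cos φ₂ cos Δλ,  σ = 1.5111 rad → d_gc = 5193.7 nmi
Rhumb line: Δψ = -0.8717, q = Δφ/Δψ = 0.8725, d_rh = R√(Δφ²+q²Δλ²) = 5324.8 nmi
Excess = 5324.8 − 5193.7 = 131.1 ≈ 131 nmi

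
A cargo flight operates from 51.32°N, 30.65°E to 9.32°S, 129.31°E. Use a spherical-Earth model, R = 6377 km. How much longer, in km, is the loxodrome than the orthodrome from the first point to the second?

309 km

Great circle: cos σ = sin φ₁ sin φ₂ + cos φ₁ cos φ₂ cos Δλ,  σ = 1.7919 rad → d_gc = 11426.80 km
Rhumb line: Δψ = -1.2104, q = Δφ/Δψ = 0.8744, d_rh = R√(Δφ²+q²Δλ²) = 11736.26 km
Excess = 11736.26 − 11426.80 = 309.46 ≈ 309 km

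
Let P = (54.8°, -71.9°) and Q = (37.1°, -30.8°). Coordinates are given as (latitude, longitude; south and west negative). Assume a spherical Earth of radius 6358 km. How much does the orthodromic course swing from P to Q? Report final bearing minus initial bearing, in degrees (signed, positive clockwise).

+30.5°

At departure: θ₁ = atan2(sin Δλ cos φ₂, cos φ₁ sin φ₂ − sin φ₁ cos φ₂ cos Δλ) = 105.30°
At arrival: θ₂ = atan2(sin Δλ cos φ₁, −cos φ₂ sin φ₁ + sin φ₂ cos φ₁ cos Δλ) = 135.80°
Δθ = θ₂ − θ₁ = +30.5°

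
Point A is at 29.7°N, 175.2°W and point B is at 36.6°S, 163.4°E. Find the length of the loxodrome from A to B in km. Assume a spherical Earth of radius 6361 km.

7692 km

Rhumb course C = atan2(Δλ, Δψ) with Δψ = ln[tan(π/4+φ₂/2)/tan(π/4+φ₁/2)] = -1.2305, Δλ = -0.3735 → C = 196.88°
d = R·|Δφ| / |cos C| = 6361·1.15715 / 0.95689 = 7692 km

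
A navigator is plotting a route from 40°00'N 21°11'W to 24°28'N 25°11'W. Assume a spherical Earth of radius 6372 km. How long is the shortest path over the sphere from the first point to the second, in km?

Haversine: a = sin²(Δφ/2)+cos φ₁ cos φ₂ sin²(Δλ/2) = 0.01911;  σ = 2·atan2(√a,√(1−a))
σ = 15.893° → d = Rσ = 6372·0.27738 = 1767 km

1767 km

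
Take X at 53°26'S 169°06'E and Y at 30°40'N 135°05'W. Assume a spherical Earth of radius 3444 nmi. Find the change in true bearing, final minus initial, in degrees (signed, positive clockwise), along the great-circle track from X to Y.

-16.0°

Initial bearing θ₁ = atan2(sin Δλ cos φ₂, cos φ₁ sin φ₂ − sin φ₁ cos φ₂ cos Δλ) = 45.80°
Final bearing θ₂ = (initial bearing from the destination back to the start) + 180° = 29.77°
Δθ = θ₂ − θ₁ = -16.0°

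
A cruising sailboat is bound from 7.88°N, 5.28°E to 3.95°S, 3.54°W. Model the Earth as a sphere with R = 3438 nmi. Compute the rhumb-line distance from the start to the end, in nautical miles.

885 nmi

Rhumb course C = atan2(Δλ, Δψ) with Δψ = ln[tan(π/4+φ₂/2)/tan(π/4+φ₁/2)] = -0.2070, Δλ = -0.1539 → C = 216.64°
d = R·|Δφ| / |cos C| = 3438·0.20647 / 0.80238 = 885 nmi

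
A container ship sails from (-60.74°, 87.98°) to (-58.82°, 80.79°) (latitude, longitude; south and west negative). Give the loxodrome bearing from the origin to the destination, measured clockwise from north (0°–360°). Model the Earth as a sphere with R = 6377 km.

298.0°

Δψ = ln[tan(π/4+φ₂/2)/tan(π/4+φ₁/2)] = +0.0666
Δλ = -0.1255 rad (taken the short way round)
course = atan2(Δλ, Δψ) = 297.96°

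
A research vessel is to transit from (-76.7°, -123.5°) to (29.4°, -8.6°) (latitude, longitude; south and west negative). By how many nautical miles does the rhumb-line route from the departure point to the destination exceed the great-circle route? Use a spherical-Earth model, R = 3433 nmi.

Great circle: cos σ = sin φ₁ sin φ₂ + cos φ₁ cos φ₂ cos Δλ,  σ = 2.1677 rad → d_gc = 7441.9 nmi
Rhumb line: Δψ = +2.6864, q = Δφ/Δψ = 0.6893, d_rh = R√(Δφ²+q²Δλ²) = 7933.2 nmi
Excess = 7933.2 − 7441.9 = 491.3 ≈ 491 nmi

491 nmi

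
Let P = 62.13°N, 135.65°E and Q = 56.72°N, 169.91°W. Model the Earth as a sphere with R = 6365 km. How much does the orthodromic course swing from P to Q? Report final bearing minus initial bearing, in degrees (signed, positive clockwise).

+47.8°

At departure: θ₁ = atan2(sin Δλ cos φ₂, cos φ₁ sin φ₂ − sin φ₁ cos φ₂ cos Δλ) = 76.31°
At arrival: θ₂ = atan2(sin Δλ cos φ₁, −cos φ₂ sin φ₁ + sin φ₂ cos φ₁ cos Δλ) = 124.13°
Δθ = θ₂ − θ₁ = +47.8°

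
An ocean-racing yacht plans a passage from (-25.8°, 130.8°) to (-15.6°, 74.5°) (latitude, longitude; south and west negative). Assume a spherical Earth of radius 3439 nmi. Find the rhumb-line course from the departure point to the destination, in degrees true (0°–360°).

281.0°

Meridional parts: M(φ₁)=-0.4663, M(φ₂)=-0.2757 → ΔM = +0.1906;  Δλ = -0.9826 rad
tan C = Δλ / ΔM = -5.1545 → C = 280.98°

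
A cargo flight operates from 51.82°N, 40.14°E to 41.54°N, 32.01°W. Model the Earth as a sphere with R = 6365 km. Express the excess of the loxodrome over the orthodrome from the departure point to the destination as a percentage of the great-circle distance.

3.9%

Great circle: σ = 0.8458 rad → d_gc = Rσ = 5383.8 km
Rhumb: Δφ = -0.1794, Δλ = -1.2593, Δψ = -0.2627, q = Δφ/Δψ = 0.6831 → d_rh = R√(Δφ²+q²Δλ²) = 5592.8 km
Excess = (5592.8 − 5383.8) / 5383.8 = 209.0 / 5383.8 = 3.88% ≈ 3.9%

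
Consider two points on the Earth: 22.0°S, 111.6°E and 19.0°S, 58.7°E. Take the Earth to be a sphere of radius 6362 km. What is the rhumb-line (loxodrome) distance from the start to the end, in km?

Rhumb course C = atan2(Δλ, Δψ) with Δψ = ln[tan(π/4+φ₂/2)/tan(π/4+φ₁/2)] = +0.0559, Δλ = -0.9233 → C = 273.47°
d = R·|Δφ| / |cos C| = 6362·0.05236 / 0.06044 = 5511 km

5511 km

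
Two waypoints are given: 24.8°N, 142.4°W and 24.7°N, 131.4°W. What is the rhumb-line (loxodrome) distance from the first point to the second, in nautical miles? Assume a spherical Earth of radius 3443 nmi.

Δψ = ln[tan(π/4+φ₂/2)/tan(π/4+φ₁/2)] = -0.0019;  Δφ = -0.0017 rad,  Δλ = +0.1920 rad
q = Δφ/Δψ = 0.9081
d = R·√(Δφ² + q²Δλ²) = 3443·0.17436 = 600 nmi

600 nmi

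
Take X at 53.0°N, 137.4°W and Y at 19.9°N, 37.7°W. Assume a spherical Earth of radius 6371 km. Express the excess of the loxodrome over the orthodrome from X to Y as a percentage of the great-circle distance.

5.9%

Great circle: σ = 1.3934 rad → d_gc = Rσ = 8877.2 km
Rhumb: Δφ = -0.5777, Δλ = +1.7401, Δψ = -0.7403, q = Δφ/Δψ = 0.7804 → d_rh = R√(Δφ²+q²Δλ²) = 9401.5 km
Excess = (9401.5 − 8877.2) / 8877.2 = 524.3 / 8877.2 = 5.91% ≈ 5.9%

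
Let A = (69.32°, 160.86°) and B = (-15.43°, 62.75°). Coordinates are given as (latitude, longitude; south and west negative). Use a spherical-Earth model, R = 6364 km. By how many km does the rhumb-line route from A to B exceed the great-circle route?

Great circle: cos σ = sin φ₁ sin φ₂ + cos φ₁ cos φ₂ cos Δλ,  σ = 1.8723 rad → d_gc = 11915.2 km
Rhumb line: Δψ = -1.9739, q = Δφ/Δψ = 0.7494, d_rh = R√(Δφ²+q²Δλ²) = 12461.9 km
Excess = 12461.9 − 11915.2 = 546.7 ≈ 547 km

547 km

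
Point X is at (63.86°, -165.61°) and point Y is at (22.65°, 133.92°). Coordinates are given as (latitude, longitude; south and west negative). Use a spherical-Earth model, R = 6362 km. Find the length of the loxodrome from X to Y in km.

Rhumb course C = atan2(Δλ, Δψ) with Δψ = ln[tan(π/4+φ₂/2)/tan(π/4+φ₁/2)] = -1.0543, Δλ = -1.0554 → C = 225.03°
d = R·|Δφ| / |cos C| = 6362·0.71925 / 0.70674 = 6475 km

6475 km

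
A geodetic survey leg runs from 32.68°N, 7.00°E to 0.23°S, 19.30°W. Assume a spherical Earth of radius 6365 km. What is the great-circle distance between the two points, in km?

cos σ = sin φ₁ sin φ₂ + cos φ₁ cos φ₂ cos Δλ
      = sin(32.68°)sin(-0.23°) + cos(32.68°)cos(-0.23°)cos(-26.30°) = 0.7524
σ = 41.201° → d = Rσ = 6365·0.71910 = 4577 km

4577 km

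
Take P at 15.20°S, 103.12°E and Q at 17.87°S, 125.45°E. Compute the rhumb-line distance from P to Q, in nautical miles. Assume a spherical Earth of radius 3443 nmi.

1296 nmi

Rhumb course C = atan2(Δλ, Δψ) with Δψ = ln[tan(π/4+φ₂/2)/tan(π/4+φ₁/2)] = -0.0486, Δλ = +0.3897 → C = 97.11°
d = R·|Δφ| / |cos C| = 3443·0.04660 / 0.12378 = 1296 nmi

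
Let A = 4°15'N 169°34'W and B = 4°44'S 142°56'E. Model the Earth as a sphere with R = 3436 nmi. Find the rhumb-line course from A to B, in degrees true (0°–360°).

Δψ = ln[tan(π/4+φ₂/2)/tan(π/4+φ₁/2)] = -0.1570
Δλ = -0.8290 rad (taken the short way round)
course = atan2(Δλ, Δψ) = 259.28°

259.3°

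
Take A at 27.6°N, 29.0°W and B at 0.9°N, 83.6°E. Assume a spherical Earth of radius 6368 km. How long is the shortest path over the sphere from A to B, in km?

12166 km

Haversine: a = sin²(Δφ/2)+cos φ₁ cos φ₂ sin²(Δλ/2) = 0.66662;  σ = 2·atan2(√a,√(1−a))
σ = 109.466° → d = Rσ = 6368·1.91054 = 12166 km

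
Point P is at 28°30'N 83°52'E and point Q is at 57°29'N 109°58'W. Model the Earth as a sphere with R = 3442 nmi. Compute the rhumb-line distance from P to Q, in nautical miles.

7293 nmi

Δψ = ln[tan(π/4+φ₂/2)/tan(π/4+φ₁/2)] = +0.7130;  Δφ = +0.5059 rad,  Δλ = +2.9002 rad
q = Δφ/Δψ = 0.7095
d = R·√(Δφ² + q²Δλ²) = 3442·2.11895 = 7293 nmi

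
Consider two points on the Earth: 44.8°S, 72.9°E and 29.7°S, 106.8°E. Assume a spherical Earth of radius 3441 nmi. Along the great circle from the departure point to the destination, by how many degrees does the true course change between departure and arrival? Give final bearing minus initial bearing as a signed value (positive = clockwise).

Initial bearing θ₁ = atan2(sin Δλ cos φ₂, cos φ₁ sin φ₂ − sin φ₁ cos φ₂ cos Δλ) = 72.10°
Final bearing θ₂ = (initial bearing from the destination back to the start) + 180° = 51.02°
Δθ = θ₂ − θ₁ = -21.1°

-21.1°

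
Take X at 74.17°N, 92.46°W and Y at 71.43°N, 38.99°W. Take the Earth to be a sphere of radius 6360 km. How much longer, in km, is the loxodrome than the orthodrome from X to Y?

Great circle: cos σ = sin φ₁ sin φ₂ + cos φ₁ cos φ₂ cos Δλ,  σ = 0.2703 rad → d_gc = 1719.0 km
Rhumb line: Δψ = -0.1621, q = Δφ/Δψ = 0.2951, d_rh = R√(Δφ²+q²Δλ²) = 1777.7 km
Excess = 1777.7 − 1719.0 = 58.7 ≈ 59 km

59 km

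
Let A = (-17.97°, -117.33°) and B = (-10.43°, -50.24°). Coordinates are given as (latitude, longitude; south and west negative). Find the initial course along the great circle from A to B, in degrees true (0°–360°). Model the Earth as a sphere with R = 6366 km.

θ = atan2( sin Δλ·cos φ₂ ,  cos φ₁ sin φ₂ − sin φ₁ cos φ₂ cos Δλ )
  = atan2(+0.9059, -0.0541) = 93.42°

93.4°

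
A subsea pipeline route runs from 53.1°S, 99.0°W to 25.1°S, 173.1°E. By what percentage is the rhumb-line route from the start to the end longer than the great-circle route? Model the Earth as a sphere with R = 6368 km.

4.8%

Great circle: σ = 1.2034 rad → d_gc = Rσ = 7663.5 km
Rhumb: Δφ = +0.4887, Δλ = -1.5341, Δψ = +0.6449, q = Δφ/Δψ = 0.7577 → d_rh = R√(Δφ²+q²Δλ²) = 8030.2 km
Excess = (8030.2 − 7663.5) / 7663.5 = 366.7 / 7663.5 = 4.79% ≈ 4.8%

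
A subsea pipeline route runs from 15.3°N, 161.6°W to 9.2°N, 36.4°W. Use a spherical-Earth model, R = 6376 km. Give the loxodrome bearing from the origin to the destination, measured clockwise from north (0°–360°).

92.9°

Meridional parts: M(φ₁)=+0.2703, M(φ₂)=+0.1613 → ΔM = -0.1090;  Δλ = +2.1852 rad
tan C = Δλ / ΔM = -20.0469 → C = 92.86°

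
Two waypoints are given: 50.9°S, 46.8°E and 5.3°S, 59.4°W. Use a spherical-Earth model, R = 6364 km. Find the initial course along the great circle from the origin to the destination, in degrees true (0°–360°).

N = sin Δλ·cos φ₂ = -0.9562;  D = cos φ₁ sin φ₂ − sin φ₁ cos φ₂ cos Δλ = -0.2738
initial course = atan2(N, D) = 254.02°

254.0°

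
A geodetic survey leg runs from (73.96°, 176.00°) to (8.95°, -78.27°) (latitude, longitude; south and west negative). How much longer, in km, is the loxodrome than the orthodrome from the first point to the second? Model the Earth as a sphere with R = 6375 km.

Great circle: cos σ = sin φ₁ sin φ₂ + cos φ₁ cos φ₂ cos Δλ,  σ = 1.4952 rad → d_gc = 9531.9 km
Rhumb line: Δψ = -1.8029, q = Δφ/Δψ = 0.6293, d_rh = R√(Δφ²+q²Δλ²) = 10350.6 km
Excess = 10350.6 − 9531.9 = 818.7 ≈ 819 km

819 km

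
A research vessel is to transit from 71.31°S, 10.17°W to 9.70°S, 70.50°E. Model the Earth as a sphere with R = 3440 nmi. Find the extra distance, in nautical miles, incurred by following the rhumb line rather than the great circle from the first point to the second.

209 nmi

Great circle: cos σ = sin φ₁ sin φ₂ + cos φ₁ cos φ₂ cos Δλ,  σ = 1.3584 rad → d_gc = 4672.86 nmi
Rhumb line: Δψ = +1.6344, q = Δφ/Δψ = 0.6579, d_rh = R√(Δφ²+q²Δλ²) = 4882.35 nmi
Excess = 4882.35 − 4672.86 = 209.49 ≈ 209 nmi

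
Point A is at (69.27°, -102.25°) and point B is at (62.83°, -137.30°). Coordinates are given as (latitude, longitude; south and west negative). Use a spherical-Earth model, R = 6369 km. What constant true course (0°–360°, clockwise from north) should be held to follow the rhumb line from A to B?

245.5°

Meridional parts: M(φ₁)=+1.6988, M(φ₂)=+1.4203 → ΔM = -0.2785;  Δλ = -0.6117 rad
tan C = Δλ / ΔM = +2.1963 → C = 245.52°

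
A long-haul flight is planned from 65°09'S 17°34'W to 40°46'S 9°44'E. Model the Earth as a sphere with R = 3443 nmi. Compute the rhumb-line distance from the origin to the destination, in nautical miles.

Δψ = ln[tan(π/4+φ₂/2)/tan(π/4+φ₁/2)] = +0.7322;  Δφ = +0.4256 rad,  Δλ = +0.4765 rad
q = Δφ/Δψ = 0.5812
d = R·√(Δφ² + q²Δλ²) = 3443·0.50775 = 1748 nmi

1748 nmi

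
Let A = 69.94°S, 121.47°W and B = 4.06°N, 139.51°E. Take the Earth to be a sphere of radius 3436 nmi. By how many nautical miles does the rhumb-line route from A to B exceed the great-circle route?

336 nmi

Great circle: cos σ = sin φ₁ sin φ₂ + cos φ₁ cos φ₂ cos Δλ,  σ = 1.6912 rad → d_gc = 5811.1 nmi
Rhumb line: Δψ = +1.8033, q = Δφ/Δψ = 0.7162, d_rh = R√(Δφ²+q²Δλ²) = 6146.7 nmi
Excess = 6146.7 − 5811.1 = 335.6 ≈ 336 nmi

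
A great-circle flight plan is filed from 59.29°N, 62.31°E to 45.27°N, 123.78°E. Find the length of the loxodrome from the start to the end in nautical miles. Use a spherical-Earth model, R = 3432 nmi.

Rhumb course C = atan2(Δλ, Δψ) with Δψ = ln[tan(π/4+φ₂/2)/tan(π/4+φ₁/2)] = -0.4044, Δλ = +1.0729 → C = 110.65°
d = R·|Δφ| / |cos C| = 3432·0.24470 / 0.35270 = 2381 nmi

2381 nmi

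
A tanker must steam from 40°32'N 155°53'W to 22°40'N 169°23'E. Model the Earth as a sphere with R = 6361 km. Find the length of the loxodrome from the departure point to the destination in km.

Rhumb course C = atan2(Δλ, Δψ) with Δψ = ln[tan(π/4+φ₂/2)/tan(π/4+φ₁/2)] = -0.3688, Δλ = -0.6062 → C = 238.69°
d = R·|Δφ| / |cos C| = 6361·0.31183 / 0.51970 = 3817 km

3817 km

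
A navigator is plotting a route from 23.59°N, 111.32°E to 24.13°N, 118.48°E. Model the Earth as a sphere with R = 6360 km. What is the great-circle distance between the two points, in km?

Haversine: a = sin²(Δφ/2)+cos φ₁ cos φ₂ sin²(Δλ/2) = 0.00328;  σ = 2·atan2(√a,√(1−a))
σ = 6.570° → d = Rσ = 6360·0.11466 = 729 km

729 km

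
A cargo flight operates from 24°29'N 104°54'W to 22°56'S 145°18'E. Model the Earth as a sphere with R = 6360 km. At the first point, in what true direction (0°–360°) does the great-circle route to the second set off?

N = sin Δλ·cos φ₂ = -0.8665;  D = cos φ₁ sin φ₂ − sin φ₁ cos φ₂ cos Δλ = -0.2253
initial course = atan2(N, D) = 255.42°

255.4°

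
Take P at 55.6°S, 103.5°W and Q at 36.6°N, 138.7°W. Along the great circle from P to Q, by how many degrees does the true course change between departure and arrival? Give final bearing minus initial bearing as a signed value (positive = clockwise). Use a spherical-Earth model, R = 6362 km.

Initial bearing θ₁ = atan2(sin Δλ cos φ₂, cos φ₁ sin φ₂ − sin φ₁ cos φ₂ cos Δλ) = 332.21°
Final bearing θ₂ = (initial bearing from the destination back to the start) + 180° = 340.85°
Δθ = θ₂ − θ₁ = +8.6°

+8.6°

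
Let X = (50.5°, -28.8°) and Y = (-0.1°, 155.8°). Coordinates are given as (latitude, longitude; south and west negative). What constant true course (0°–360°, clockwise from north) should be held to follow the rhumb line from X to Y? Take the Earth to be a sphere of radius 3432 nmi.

251.5°

Meridional parts: M(φ₁)=+1.0243, M(φ₂)=-0.0017 → ΔM = -1.0261;  Δλ = -3.0613 rad
tan C = Δλ / ΔM = +2.9835 → C = 251.47°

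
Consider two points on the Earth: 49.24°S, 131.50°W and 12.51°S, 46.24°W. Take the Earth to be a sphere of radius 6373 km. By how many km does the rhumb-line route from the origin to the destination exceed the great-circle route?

270 km

Great circle: cos σ = sin φ₁ sin φ₂ + cos φ₁ cos φ₂ cos Δλ,  σ = 1.3523 rad → d_gc = 8618.34 km
Rhumb line: Δψ = +0.7701, q = Δφ/Δψ = 0.8324, d_rh = R√(Δφ²+q²Δλ²) = 8888.78 km
Excess = 8888.78 − 8618.34 = 270.44 ≈ 270 km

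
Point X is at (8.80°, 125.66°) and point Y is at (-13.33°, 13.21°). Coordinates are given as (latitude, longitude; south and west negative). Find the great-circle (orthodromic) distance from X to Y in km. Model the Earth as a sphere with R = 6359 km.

12623 km

cos σ = sin φ₁ sin φ₂ + cos φ₁ cos φ₂ cos Δλ
      = sin(8.80°)sin(-13.33°) + cos(8.80°)cos(-13.33°)cos(-112.45°) = -0.4025
σ = 113.734° → d = Rσ = 6359·1.98503 = 12623 km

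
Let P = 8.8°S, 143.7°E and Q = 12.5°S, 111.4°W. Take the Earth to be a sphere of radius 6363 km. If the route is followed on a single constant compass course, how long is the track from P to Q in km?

Δψ = ln[tan(π/4+φ₂/2)/tan(π/4+φ₁/2)] = -0.0657;  Δφ = -0.0646 rad,  Δλ = +1.8309 rad
q = Δφ/Δψ = 0.9826
d = R·√(Δφ² + q²Δλ²) = 6363·1.80014 = 11454 km

11454 km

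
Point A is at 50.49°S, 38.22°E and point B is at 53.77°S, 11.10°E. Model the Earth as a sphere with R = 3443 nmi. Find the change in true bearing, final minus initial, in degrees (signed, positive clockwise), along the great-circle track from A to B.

+21.6°

At departure: θ₁ = atan2(sin Δλ cos φ₂, cos φ₁ sin φ₂ − sin φ₁ cos φ₂ cos Δλ) = 248.28°
At arrival: θ₂ = atan2(sin Δλ cos φ₁, −cos φ₂ sin φ₁ + sin φ₂ cos φ₁ cos Δλ) = 269.84°
Δθ = θ₂ − θ₁ = +21.6°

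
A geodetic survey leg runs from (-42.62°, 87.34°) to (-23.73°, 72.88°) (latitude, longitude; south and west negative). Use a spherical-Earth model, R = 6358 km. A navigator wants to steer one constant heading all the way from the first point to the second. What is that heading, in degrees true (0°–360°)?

327.6°

Meridional parts: M(φ₁)=-0.8238, M(φ₂)=-0.4265 → ΔM = +0.3973;  Δλ = -0.2524 rad
tan C = Δλ / ΔM = -0.6353 → C = 327.57°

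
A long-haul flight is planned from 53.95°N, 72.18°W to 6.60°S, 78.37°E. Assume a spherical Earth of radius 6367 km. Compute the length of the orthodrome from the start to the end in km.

14114 km

cos σ = sin φ₁ sin φ₂ + cos φ₁ cos φ₂ cos Δλ
      = sin(53.95°)sin(-6.60°) + cos(53.95°)cos(-6.60°)cos(150.55°) = -0.6020
σ = 127.012° → d = Rσ = 6367·2.21677 = 14114 km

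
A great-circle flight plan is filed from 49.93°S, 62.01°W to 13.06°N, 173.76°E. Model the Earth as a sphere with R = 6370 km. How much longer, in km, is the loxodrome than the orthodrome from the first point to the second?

586 km

Great circle: cos σ = sin φ₁ sin φ₂ + cos φ₁ cos φ₂ cos Δλ,  σ = 2.1243 rad → d_gc = 13531.7 km
Rhumb line: Δψ = +1.2387, q = Δφ/Δψ = 0.8875, d_rh = R√(Δφ²+q²Δλ²) = 14117.4 km
Excess = 14117.4 − 13531.7 = 585.7 ≈ 586 km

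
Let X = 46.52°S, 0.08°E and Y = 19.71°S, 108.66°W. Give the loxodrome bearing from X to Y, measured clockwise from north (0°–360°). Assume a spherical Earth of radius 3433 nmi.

286.7°

Meridional parts: M(φ₁)=-0.9194, M(φ₂)=-0.3510 → ΔM = +0.5684;  Δλ = -1.8979 rad
tan C = Δλ / ΔM = -3.3389 → C = 286.67°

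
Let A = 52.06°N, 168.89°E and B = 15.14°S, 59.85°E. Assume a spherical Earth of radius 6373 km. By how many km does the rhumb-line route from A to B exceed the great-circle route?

384 km

Great circle: cos σ = sin φ₁ sin φ₂ + cos φ₁ cos φ₂ cos Δλ,  σ = 1.9819 rad → d_gc = 12630.5 km
Rhumb line: Δψ = -1.3352, q = Δφ/Δψ = 0.8784, d_rh = R√(Δφ²+q²Δλ²) = 13014.2 km
Excess = 13014.2 − 12630.5 = 383.7 ≈ 384 km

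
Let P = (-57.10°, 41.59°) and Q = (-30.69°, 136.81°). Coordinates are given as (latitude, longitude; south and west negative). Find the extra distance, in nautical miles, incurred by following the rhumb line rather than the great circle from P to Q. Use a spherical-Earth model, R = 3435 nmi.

Great circle: cos σ = sin φ₁ sin φ₂ + cos φ₁ cos φ₂ cos Δλ,  σ = 1.1745 rad → d_gc = 4034.28 nmi
Rhumb line: Δψ = +0.6566, q = Δφ/Δψ = 0.7020, d_rh = R√(Δφ²+q²Δλ²) = 4308.85 nmi
Excess = 4308.85 − 4034.28 = 274.57 ≈ 275 nmi

275 nmi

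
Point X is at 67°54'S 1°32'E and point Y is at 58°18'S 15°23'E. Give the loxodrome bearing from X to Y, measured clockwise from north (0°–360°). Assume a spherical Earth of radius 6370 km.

32.9°

Meridional parts: M(φ₁)=-1.6333, M(φ₂)=-1.2591 → ΔM = +0.3742;  Δλ = +0.2417 rad
tan C = Δλ / ΔM = +0.6460 → C = 32.86°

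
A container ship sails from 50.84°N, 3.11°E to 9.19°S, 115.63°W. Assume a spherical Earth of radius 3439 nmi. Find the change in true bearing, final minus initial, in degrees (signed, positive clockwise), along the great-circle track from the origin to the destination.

-69.5°

Initial bearing θ₁ = atan2(sin Δλ cos φ₂, cos φ₁ sin φ₂ − sin φ₁ cos φ₂ cos Δλ) = 287.16°
Final bearing θ₂ = (initial bearing from the destination back to the start) + 180° = 217.68°
Δθ = θ₂ − θ₁ = -69.5°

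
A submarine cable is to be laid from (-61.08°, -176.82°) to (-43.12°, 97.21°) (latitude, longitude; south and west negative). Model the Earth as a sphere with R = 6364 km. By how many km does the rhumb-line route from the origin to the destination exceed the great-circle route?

Great circle: cos σ = sin φ₁ sin φ₂ + cos φ₁ cos φ₂ cos Δλ,  σ = 0.8981 rad → d_gc = 5715.5 km
Rhumb line: Δψ = +0.5196, q = Δφ/Δψ = 0.6033, d_rh = R√(Δφ²+q²Δλ²) = 6096.4 km
Excess = 6096.4 − 5715.5 = 380.9 ≈ 381 km

381 km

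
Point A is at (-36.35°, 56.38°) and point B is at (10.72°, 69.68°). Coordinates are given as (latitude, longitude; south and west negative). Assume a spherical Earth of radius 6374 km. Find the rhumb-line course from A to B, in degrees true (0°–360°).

Meridional parts: M(φ₁)=-0.6818, M(φ₂)=+0.1882 → ΔM = +0.8700;  Δλ = +0.2321 rad
tan C = Δλ / ΔM = +0.2668 → C = 14.94°

14.9°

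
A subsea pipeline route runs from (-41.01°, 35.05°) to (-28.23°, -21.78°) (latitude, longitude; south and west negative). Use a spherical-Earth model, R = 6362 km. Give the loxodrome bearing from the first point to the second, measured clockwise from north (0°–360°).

Meridional parts: M(φ₁)=-0.7861, M(φ₂)=-0.5139 → ΔM = +0.2722;  Δλ = -0.9919 rad
tan C = Δλ / ΔM = -3.6446 → C = 285.34°

285.3°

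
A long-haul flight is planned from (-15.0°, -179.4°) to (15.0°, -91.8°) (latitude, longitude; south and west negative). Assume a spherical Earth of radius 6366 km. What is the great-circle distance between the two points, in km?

cos σ = sin φ₁ sin φ₂ + cos φ₁ cos φ₂ cos Δλ
      = sin(-15.00°)sin(15.00°) + cos(-15.00°)cos(15.00°)cos(87.60°) = -0.0279
σ = 91.600° → d = Rσ = 6366·1.59872 = 10177 km

10177 km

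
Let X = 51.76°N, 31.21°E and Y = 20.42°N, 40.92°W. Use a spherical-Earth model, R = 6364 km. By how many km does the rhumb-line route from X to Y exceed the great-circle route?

189 km

Great circle: cos σ = sin φ₁ sin φ₂ + cos φ₁ cos φ₂ cos Δλ,  σ = 1.1018 rad → d_gc = 7011.6 km
Rhumb line: Δψ = -0.6952, q = Δφ/Δψ = 0.7868, d_rh = R√(Δφ²+q²Δλ²) = 7201.0 km
Excess = 7201.0 − 7011.6 = 189.4 ≈ 189 km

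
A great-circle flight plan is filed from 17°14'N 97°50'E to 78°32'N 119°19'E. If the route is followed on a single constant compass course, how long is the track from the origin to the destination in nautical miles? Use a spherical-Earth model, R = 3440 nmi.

Δψ = ln[tan(π/4+φ₂/2)/tan(π/4+φ₁/2)] = +1.9932;  Δφ = +1.0699 rad,  Δλ = +0.3750 rad
q = Δφ/Δψ = 0.5368
d = R·√(Δφ² + q²Δλ²) = 3440·1.08865 = 3745 nmi

3745 nmi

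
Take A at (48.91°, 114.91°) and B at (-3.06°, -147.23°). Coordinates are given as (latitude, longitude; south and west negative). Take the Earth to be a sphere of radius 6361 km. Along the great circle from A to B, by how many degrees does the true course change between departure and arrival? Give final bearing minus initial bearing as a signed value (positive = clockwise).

+52.9°

Initial bearing θ₁ = atan2(sin Δλ cos φ₂, cos φ₁ sin φ₂ − sin φ₁ cos φ₂ cos Δλ) = 86.08°
Final bearing θ₂ = (initial bearing from the destination back to the start) + 180° = 138.96°
Δθ = θ₂ − θ₁ = +52.9°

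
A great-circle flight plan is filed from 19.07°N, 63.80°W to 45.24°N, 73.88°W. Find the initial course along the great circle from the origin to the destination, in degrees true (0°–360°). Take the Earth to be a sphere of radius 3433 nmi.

344.5°

θ = atan2( sin Δλ·cos φ₂ ,  cos φ₁ sin φ₂ − sin φ₁ cos φ₂ cos Δλ )
  = atan2(-0.1232, +0.4446) = 344.51°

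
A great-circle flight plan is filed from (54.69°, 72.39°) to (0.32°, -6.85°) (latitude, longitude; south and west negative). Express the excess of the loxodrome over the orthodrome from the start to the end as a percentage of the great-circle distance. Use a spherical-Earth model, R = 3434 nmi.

2.4%

Great circle: σ = 1.4581 rad → d_gc = Rσ = 5007.1 nmi
Rhumb: Δφ = -0.9489, Δλ = -1.3830, Δψ = -1.1393, q = Δφ/Δψ = 0.8329 → d_rh = R√(Δφ²+q²Δλ²) = 5125.2 nmi
Excess = (5125.2 − 5007.1) / 5007.1 = 118.1 / 5007.1 = 2.36% ≈ 2.4%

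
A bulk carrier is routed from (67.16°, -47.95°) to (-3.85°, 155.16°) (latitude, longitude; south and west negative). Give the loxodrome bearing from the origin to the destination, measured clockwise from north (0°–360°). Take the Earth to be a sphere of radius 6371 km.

238.7°

Meridional parts: M(φ₁)=+1.5995, M(φ₂)=-0.0672 → ΔM = -1.6667;  Δλ = -2.7382 rad
tan C = Δλ / ΔM = +1.6429 → C = 238.67°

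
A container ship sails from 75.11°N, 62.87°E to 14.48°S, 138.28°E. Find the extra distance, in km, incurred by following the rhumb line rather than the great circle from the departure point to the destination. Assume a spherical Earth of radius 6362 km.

335 km

Great circle: cos σ = sin φ₁ sin φ₂ + cos φ₁ cos φ₂ cos Δλ,  σ = 1.7507 rad → d_gc = 11138.2 km
Rhumb line: Δψ = -2.2905, q = Δφ/Δψ = 0.6827, d_rh = R√(Δφ²+q²Δλ²) = 11473.2 km
Excess = 11473.2 − 11138.2 = 335.0 ≈ 335 km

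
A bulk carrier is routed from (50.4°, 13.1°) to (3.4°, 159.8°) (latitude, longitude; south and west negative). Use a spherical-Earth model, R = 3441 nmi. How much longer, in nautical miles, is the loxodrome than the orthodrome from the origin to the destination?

Great circle: cos σ = sin φ₁ sin φ₂ + cos φ₁ cos φ₂ cos Δλ,  σ = 2.0785 rad → d_gc = 7152.0 nmi
Rhumb line: Δψ = -0.9622, q = Δφ/Δψ = 0.8525, d_rh = R√(Δφ²+q²Δλ²) = 8023.8 nmi
Excess = 8023.8 − 7152.0 = 871.8 ≈ 872 nmi

872 nmi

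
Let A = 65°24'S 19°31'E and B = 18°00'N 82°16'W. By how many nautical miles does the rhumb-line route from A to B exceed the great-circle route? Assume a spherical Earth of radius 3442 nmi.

279 nmi

Great circle: cos σ = sin φ₁ sin φ₂ + cos φ₁ cos φ₂ cos Δλ,  σ = 1.9410 rad → d_gc = 6680.97 nmi
Rhumb line: Δψ = +1.8426, q = Δφ/Δψ = 0.7900, d_rh = R√(Δφ²+q²Δλ²) = 6959.54 nmi
Excess = 6959.54 − 6680.97 = 278.57 ≈ 279 nmi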